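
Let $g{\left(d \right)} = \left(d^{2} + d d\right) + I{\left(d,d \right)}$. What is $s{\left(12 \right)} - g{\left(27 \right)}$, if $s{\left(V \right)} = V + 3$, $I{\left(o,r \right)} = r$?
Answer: $-1470$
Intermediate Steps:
$g{\left(d \right)} = d + 2 d^{2}$ ($g{\left(d \right)} = \left(d^{2} + d d\right) + d = \left(d^{2} + d^{2}\right) + d = 2 d^{2} + d = d + 2 d^{2}$)
$s{\left(V \right)} = 3 + V$
$s{\left(12 \right)} - g{\left(27 \right)} = \left(3 + 12\right) - 27 \left(1 + 2 \cdot 27\right) = 15 - 27 \left(1 + 54\right) = 15 - 27 \cdot 55 = 15 - 1485 = -1470$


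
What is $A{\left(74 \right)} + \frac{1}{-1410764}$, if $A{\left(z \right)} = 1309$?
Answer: $\frac{1846690075}{1410764} \approx 1309.0$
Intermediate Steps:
$A{\left(74 \right)} + \frac{1}{-1410764} = 1309 + \frac{1}{-1410764} = 1309 - \frac{1}{1410764} = \frac{1846690075}{1410764}$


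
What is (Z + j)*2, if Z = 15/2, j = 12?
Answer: 39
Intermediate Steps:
Z = 15/2 (Z = 15*(1/2) = 15/2 ≈ 7.5000)
(Z + j)*2 = (15/2 + 12)*2 = (39/2)*2 = 39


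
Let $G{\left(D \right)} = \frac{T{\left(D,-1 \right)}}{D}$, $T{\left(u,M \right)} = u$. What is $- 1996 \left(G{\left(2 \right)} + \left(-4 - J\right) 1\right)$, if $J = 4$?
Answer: $13972$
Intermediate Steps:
$G{\left(D \right)} = 1$ ($G{\left(D \right)} = \frac{D}{D} = 1$)
$- 1996 \left(G{\left(2 \right)} + \left(-4 - J\right) 1\right) = - 1996 \left(1 + \left(-4 - 4\right) 1\right) = - 1996 \left(1 - 8\right) = \left(-1996\right) \left(-7\right) = 13972$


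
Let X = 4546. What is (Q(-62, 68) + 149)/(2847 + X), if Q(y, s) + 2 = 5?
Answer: 152/7393 ≈ 0.020560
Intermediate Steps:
Q(y, s) = 3 (Q(y, s) = -2 + 5 = 3)
(Q(-62, 68) + 149)/(2847 + X) = (3 + 149)/(2847 + 4546) = 152/7393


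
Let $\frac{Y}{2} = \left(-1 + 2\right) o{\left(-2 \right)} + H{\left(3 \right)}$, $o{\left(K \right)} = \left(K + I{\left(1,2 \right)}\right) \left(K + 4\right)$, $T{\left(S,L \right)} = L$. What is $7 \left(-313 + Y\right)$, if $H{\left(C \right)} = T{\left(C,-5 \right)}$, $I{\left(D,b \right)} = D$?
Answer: $-2289$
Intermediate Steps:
$H{\left(C \right)} = -5$
$o{\left(K \right)} = \left(1 + K\right) \left(4 + K\right)$ ($o{\left(K \right)} = \left(K + 1\right) \left(K + 4\right) = \left(1 + K\right) \left(4 + K\right)$)
$Y = -14$ ($Y = 2 \left(\left(-1 + 2\right) \left(4 + \left(-2\right)^{2} + 5 \left(-2\right)\right) - 5\right) = 2 \left(1 \left(4 + 4 - 10\right) - 5\right) = 2 \left(1 \left(-2\right) - 5\right) = 2 \left(-2 - 5\right) = 2 \left(-7\right) = -14$)
$7 \left(-313 + Y\right) = 7 \left(-313 - 14\right) = 7 \left(-327\right) = -2289$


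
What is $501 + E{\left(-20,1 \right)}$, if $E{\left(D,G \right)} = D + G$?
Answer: $482$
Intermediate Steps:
$501 + E{\left(-20,1 \right)} = 501 + \left(-20 + 1\right) = 501 - 19 = 482$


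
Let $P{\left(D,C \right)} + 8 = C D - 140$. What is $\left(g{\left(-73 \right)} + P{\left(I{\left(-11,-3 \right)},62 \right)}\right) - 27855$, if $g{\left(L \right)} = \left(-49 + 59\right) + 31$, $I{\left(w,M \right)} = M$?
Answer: $-28148$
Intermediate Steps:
$g{\left(L \right)} = 41$ ($g{\left(L \right)} = 10 + 31 = 41$)
$P{\left(D,C \right)} = -148 + C D$ ($P{\left(D,C \right)} = -8 + \left(C D - 140\right) = -8 + \left(-140 + C D\right) = -148 + C D$)
$\left(g{\left(-73 \right)} + P{\left(I{\left(-11,-3 \right)},62 \right)}\right) - 27855 = \left(41 + \left(-148 + 62 \left(-3\right)\right)\right) - 27855 = \left(41 - 334\right) - 27855 = -293 - 27855 = -28148$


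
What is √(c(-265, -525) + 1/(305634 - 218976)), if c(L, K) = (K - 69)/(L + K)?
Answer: √881003296426110/34229910 ≈ 0.86713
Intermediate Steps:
c(L, K) = (-69 + K)/(K + L)
√(c(-265, -525) + 1/(305634 - 218976)) = √((-69 - 525)/(-525 - 265) + 1/(305634 - 218976)) = √(-594/(-790) + 1/86658) = √(-1/790*(-594) + 1/86658) = √(297/395 + 1/86658) = √(25737821/34229910) = √881003296426110/34229910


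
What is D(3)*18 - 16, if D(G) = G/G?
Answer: 2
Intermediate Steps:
D(G) = 1
D(3)*18 - 16 = 1*18 - 16 = 18 - 16 = 2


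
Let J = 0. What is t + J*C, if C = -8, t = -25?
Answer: -25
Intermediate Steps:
t + J*C = -25 + 0*(-8) = -25 + 0 = -25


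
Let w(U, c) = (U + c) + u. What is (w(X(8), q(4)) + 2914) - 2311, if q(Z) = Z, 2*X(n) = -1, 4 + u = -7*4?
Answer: 1149/2 ≈ 574.50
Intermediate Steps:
u = -32 (u = -4 - 7*4 = -4 - 28 = -32)
X(n) = -½ (X(n) = (½)*(-1) = -½)
w(U, c) = -32 + U + c (w(U, c) = (U + c) - 32 = -32 + U + c)
(w(X(8), q(4)) + 2914) - 2311 = ((-32 - ½ + 4) + 2914) - 2311 = (-57/2 + 2914) - 2311 = 5771/2 - 2311 = 1149/2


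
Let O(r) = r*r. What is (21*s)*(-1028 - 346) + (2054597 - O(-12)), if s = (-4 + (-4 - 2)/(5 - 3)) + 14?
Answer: 1852475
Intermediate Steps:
O(r) = r²
s = 7 (s = (-4 - 6/2) + 14 = (-4 - 6*½) + 14 = (-4 - 3) + 14 = -7 + 14 = 7)
(21*s)*(-1028 - 346) + (2054597 - O(-12)) = (21*7)*(-1028 - 346) + (2054597 - 1*(-12)²) = 147*(-1374) + (2054597 - 1*144) = -201978 + (2054597 - 144) = -201978 + 2054453 = 1852475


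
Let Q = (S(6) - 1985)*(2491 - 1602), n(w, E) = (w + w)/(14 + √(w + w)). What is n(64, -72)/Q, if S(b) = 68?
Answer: -64/4138803 + 256*√2/28971621 ≈ -2.9671e-6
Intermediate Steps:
n(w, E) = 2*w/(14 + √2*√w) (n(w, E) = (2*w)/(14 + √(2*w)) = (2*w)/(14 + √2*√w) = 2*w/(14 + √2*√w))
Q = -1704213 (Q = (68 - 1985)*(2491 - 1602) = -1917*889 = -1704213)
n(64, -72)/Q = (2*64/(14 + √2*√64))/(-1704213) = (2*64/(14 + √2*8))*(-1/1704213) = (2*64/(14 + 8*√2))*(-1/1704213) = (128/(14 + 8*√2))*(-1/1704213) = -128/(1704213*(14 + 8*√2))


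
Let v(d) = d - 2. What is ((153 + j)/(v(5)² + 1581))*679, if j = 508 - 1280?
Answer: -420301/1590 ≈ -264.34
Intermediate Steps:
v(d) = -2 + d
j = -772
((153 + j)/(v(5)² + 1581))*679 = ((153 - 772)/((-2 + 5)² + 1581))*679 = -619/(3² + 1581)*679 = -619/(9 + 1581)*679 = -619/1590*679 = -420301/1590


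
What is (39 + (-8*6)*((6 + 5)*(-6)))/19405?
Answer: 3207/19405 ≈ 0.16527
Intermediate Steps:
(39 + (-8*6)*((6 + 5)*(-6)))/19405 = (39 - 528*(-6))*(1/19405) = (39 - 48*(-66))*(1/19405) = (39 + 3168)*(1/19405) = 3207*(1/19405) = 3207/19405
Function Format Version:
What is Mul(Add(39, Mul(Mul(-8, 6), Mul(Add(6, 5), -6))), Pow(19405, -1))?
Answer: Rational(3207, 19405) ≈ 0.16527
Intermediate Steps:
Mul(Add(39, Mul(Mul(-8, 6), Mul(Add(6, 5), -6))), Pow(19405, -1)) = Mul(Add(39, Mul(-48, Mul(11, -6))), Rational(1, 19405)) = Mul(Add(39, Mul(-48, -66)), Rational(1, 19405)) = Mul(Add(39, 3168), Rational(1, 19405)) = Mul(3207, Rational(1, 19405)) = Rational(3207, 19405)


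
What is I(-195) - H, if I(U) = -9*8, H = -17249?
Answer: 17177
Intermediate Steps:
I(U) = -72
I(-195) - H = -72 - 1*(-17249) = -72 + 17249 = 17177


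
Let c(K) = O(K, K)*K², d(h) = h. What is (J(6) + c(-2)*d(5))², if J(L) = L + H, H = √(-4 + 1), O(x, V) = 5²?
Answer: (506 + I*√3)² ≈ 2.5603e+5 + 1753.0*I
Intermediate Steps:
O(x, V) = 25
H = I*√3 (H = √(-3) = I*√3 ≈ 1.732*I)
J(L) = L + I*√3
c(K) = 25*K²
(J(6) + c(-2)*d(5))² = ((6 + I*√3) + (25*(-2)²)*5)² = ((6 + I*√3) + (25*4)*5)² = ((6 + I*√3) + 100*5)² = ((6 + I*√3) + 500)² = (506 + I*√3)²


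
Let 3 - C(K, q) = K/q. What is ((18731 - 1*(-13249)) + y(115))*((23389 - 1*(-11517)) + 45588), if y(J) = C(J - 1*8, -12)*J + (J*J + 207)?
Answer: 22594223083/6 ≈ 3.7657e+9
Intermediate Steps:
C(K, q) = 3 - K/q
y(J) = 207 + J**2 + J*(7/3 + J/12) (y(J) = (3 - 1*(J - 1*8)/(-12))*J + (J*J + 207) = (3 - 1*(J - 8)*(-1/12))*J + (J**2 + 207) = (3 - 1*(-8 + J)*(-1/12))*J + (207 + J**2) = (3 + (-2/3 + J/12))*J + (207 + J**2) = (7/3 + J/12)*J + (207 + J**2) = J*(7/3 + J/12) + (207 + J**2) = 207 + J**2 + J*(7/3 + J/12))
((18731 - 1*(-13249)) + y(115))*((23389 - 1*(-11517)) + 45588) = ((18731 - 1*(-13249)) + (207 + (7/3)*115 + (13/12)*115**2))*((23389 - 1*(-11517)) + 45588) = ((18731 + 13249) + (207 + 805/3 + (13/12)*13225))*((23389 + 11517) + 45588) = (31980 + (207 + 805/3 + 171925/12))*(34906 + 45588) = (31980 + 177629/12)*80494 = (561389/12)*80494 = 22594223083/6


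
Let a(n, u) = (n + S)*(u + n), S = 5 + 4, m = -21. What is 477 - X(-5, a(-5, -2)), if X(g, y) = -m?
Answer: 456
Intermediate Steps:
S = 9
a(n, u) = (9 + n)*(n + u) (a(n, u) = (n + 9)*(u + n) = (9 + n)*(n + u))
X(g, y) = 21 (X(g, y) = -1*(-21) = 21)
477 - X(-5, a(-5, -2)) = 477 - 1*21 = 477 - 21 = 456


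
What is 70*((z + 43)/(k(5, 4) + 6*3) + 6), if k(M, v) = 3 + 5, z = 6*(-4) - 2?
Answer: 6055/13 ≈ 465.77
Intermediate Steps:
z = -26 (z = -24 - 2 = -26)
k(M, v) = 8
70*((z + 43)/(k(5, 4) + 6*3) + 6) = 70*((-26 + 43)/(8 + 6*3) + 6) = 70*(17/(8 + 18) + 6) = 70*(17/26 + 6) = 70*(173/26) = 6055/13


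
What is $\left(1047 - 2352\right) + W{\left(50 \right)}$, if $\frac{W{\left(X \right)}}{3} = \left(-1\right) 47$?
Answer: $-1446$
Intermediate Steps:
$W{\left(X \right)} = -141$ ($W{\left(X \right)} = 3 \left(\left(-1\right) 47\right) = 3 \left(-47\right) = -141$)
$\left(1047 - 2352\right) + W{\left(50 \right)} = \left(1047 - 2352\right) - 141 = -1305 - 141 = -1446$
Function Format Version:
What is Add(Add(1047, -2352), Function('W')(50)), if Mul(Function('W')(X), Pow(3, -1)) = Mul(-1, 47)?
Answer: -1446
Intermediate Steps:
Function('W')(X) = -141 (Function('W')(X) = Mul(3, Mul(-1, 47)) = Mul(3, -47) = -141)
Add(Add(1047, -2352), Function('W')(50)) = Add(Add(1047, -2352), -141) = Add(-1305, -141) = -1446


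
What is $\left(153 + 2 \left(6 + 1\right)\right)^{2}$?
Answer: $27889$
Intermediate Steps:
$\left(153 + 2 \left(6 + 1\right)\right)^{2} = \left(153 + 2 \cdot 7\right)^{2} = \left(153 + 14\right)^{2} = 167^{2} = 27889$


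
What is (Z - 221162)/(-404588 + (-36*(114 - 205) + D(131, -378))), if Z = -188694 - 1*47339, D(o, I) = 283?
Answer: 457195/401029 ≈ 1.1401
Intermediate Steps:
Z = -236033 (Z = -188694 - 47339 = -236033)
(Z - 221162)/(-404588 + (-36*(114 - 205) + D(131, -378))) = (-236033 - 221162)/(-404588 + (-36*(114 - 205) + 283)) = -457195/(-404588 + (-36*(-91) + 283)) = -457195/(-404588 + (3276 + 283)) = -457195/(-404588 + 3559) = -457195/(-401029) = -457195*(-1/401029) = 457195/401029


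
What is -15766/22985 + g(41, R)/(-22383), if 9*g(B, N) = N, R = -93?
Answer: -1057958599/1543419765 ≈ -0.68546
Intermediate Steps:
g(B, N) = N/9
-15766/22985 + g(41, R)/(-22383) = -15766/22985 + ((⅑)*(-93))/(-22383) = -15766*1/22985 - 31/3*(-1/22383) = -15766/22985 + 31/67149 = -1057958599/1543419765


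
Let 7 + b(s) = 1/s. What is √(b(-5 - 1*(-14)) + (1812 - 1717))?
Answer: √793/3 ≈ 9.3867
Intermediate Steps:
b(s) = -7 + 1/s
√(b(-5 - 1*(-14)) + (1812 - 1717)) = √((-7 + 1/(-5 - 1*(-14))) + (1812 - 1717)) = √((-7 + 1/(-5 + 14)) + 95) = √((-7 + 1/9) + 95) = √((-7 + ⅑) + 95) = √(-62/9 + 95) = √(793/9) = √793/3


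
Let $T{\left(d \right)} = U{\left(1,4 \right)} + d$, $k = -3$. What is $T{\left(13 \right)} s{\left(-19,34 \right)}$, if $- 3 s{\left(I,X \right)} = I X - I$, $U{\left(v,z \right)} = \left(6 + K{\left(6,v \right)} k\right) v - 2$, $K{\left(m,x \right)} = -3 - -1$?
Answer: $4807$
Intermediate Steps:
$K{\left(m,x \right)} = -2$ ($K{\left(m,x \right)} = -3 + 1 = -2$)
$U{\left(v,z \right)} = -2 + 12 v$ ($U{\left(v,z \right)} = \left(6 - -6\right) v - 2 = \left(6 + 6\right) v - 2 = 12 v - 2 = -2 + 12 v$)
$s{\left(I,X \right)} = \frac{I}{3} - \frac{I X}{3}$ ($s{\left(I,X \right)} = - \frac{I X - I}{3} = - \frac{- I + I X}{3} = \frac{I}{3} - \frac{I X}{3}$)
$T{\left(d \right)} = 10 + d$ ($T{\left(d \right)} = \left(-2 + 12 \cdot 1\right) + d = \left(-2 + 12\right) + d = 10 + d$)
$T{\left(13 \right)} s{\left(-19,34 \right)} = \left(10 + 13\right) \frac{1}{3} \left(-19\right) \left(1 - 34\right) = 23 \cdot \frac{1}{3} \left(-19\right) \left(1 - 34\right) = 23 \cdot \frac{1}{3} \left(-19\right) \left(-33\right) = 23 \cdot 209 = 4807$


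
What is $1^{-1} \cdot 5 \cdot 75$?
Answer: $375$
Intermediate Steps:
$1^{-1} \cdot 5 \cdot 75 = 1 \cdot 5 \cdot 75 = 5 \cdot 75 = 375$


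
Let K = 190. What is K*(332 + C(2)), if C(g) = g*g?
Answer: 63840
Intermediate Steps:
C(g) = g**2
K*(332 + C(2)) = 190*(332 + 2**2) = 190*(332 + 4) = 190*336 = 63840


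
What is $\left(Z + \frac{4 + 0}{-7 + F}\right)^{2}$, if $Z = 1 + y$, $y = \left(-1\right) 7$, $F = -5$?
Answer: $\frac{361}{9} \approx 40.111$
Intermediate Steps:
$y = -7$
$Z = -6$ ($Z = 1 - 7 = -6$)
$\left(Z + \frac{4 + 0}{-7 + F}\right)^{2} = \left(-6 + \frac{4 + 0}{-7 - 5}\right)^{2} = \left(-6 + \frac{4}{-12}\right)^{2} = \left(-6 + 4 \left(- \frac{1}{12}\right)\right)^{2} = \left(-6 - \frac{1}{3}\right)^{2} = \left(- \frac{19}{3}\right)^{2} = \frac{361}{9}$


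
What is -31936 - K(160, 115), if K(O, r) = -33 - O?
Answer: -31743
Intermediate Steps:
-31936 - K(160, 115) = -31936 - (-33 - 1*160) = -31936 - (-33 - 160) = -31936 - 1*(-193) = -31936 + 193 = -31743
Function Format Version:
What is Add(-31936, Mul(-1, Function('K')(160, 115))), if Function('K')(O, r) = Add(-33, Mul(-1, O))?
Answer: -31743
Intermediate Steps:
Add(-31936, Mul(-1, Function('K')(160, 115))) = Add(-31936, Mul(-1, Add(-33, Mul(-1, 160)))) = Add(-31936, Mul(-1, Add(-33, -160))) = Add(-31936, Mul(-1, -193)) = Add(-31936, 193) = -31743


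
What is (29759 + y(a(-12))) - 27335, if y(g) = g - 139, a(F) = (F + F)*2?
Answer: 2237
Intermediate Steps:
a(F) = 4*F (a(F) = (2*F)*2 = 4*F)
y(g) = -139 + g
(29759 + y(a(-12))) - 27335 = (29759 + (-139 + 4*(-12))) - 27335 = (29759 + (-139 - 48)) - 27335 = (29759 - 187) - 27335 = 29572 - 27335 = 2237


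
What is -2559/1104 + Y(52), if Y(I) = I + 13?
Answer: 23067/368 ≈ 62.682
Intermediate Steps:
Y(I) = 13 + I
-2559/1104 + Y(52) = -2559/1104 + (13 + 52) = -2559*1/1104 + 65 = -853/368 + 65 = 23067/368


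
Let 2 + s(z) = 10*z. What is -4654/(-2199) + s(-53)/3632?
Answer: 3933365/1996692 ≈ 1.9699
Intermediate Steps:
s(z) = -2 + 10*z
-4654/(-2199) + s(-53)/3632 = -4654/(-2199) + (-2 + 10*(-53))/3632 = -4654*(-1/2199) + (-2 - 530)*(1/3632) = 4654/2199 - 532*1/3632 = 4654/2199 - 133/908 = 3933365/1996692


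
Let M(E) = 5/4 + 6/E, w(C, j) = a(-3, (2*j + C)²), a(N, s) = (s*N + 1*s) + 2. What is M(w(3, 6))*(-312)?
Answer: -10803/28 ≈ -385.82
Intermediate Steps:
a(N, s) = 2 + s + N*s (a(N, s) = (N*s + s) + 2 = (s + N*s) + 2 = 2 + s + N*s)
w(C, j) = 2 - 2*(C + 2*j)² (w(C, j) = 2 + (2*j + C)² - 3*(2*j + C)² = 2 + (C + 2*j)² - 3*(C + 2*j)² = 2 - 2*(C + 2*j)²)
M(E) = 5/4 + 6/E (M(E) = 5*(¼) + 6/E = 5/4 + 6/E)
M(w(3, 6))*(-312) = (5/4 + 6/(2 - 2*(3 + 2*6)²))*(-312) = (5/4 + 6/(2 - 2*(3 + 12)²))*(-312) = (5/4 + 6/(2 - 2*15²))*(-312) = (5/4 + 6/(2 - 2*225))*(-312) = (5/4 + 6/(2 - 450))*(-312) = (5/4 + 6/(-448))*(-312) = (5/4 + 6*(-1/448))*(-312) = (5/4 - 3/224)*(-312) = (277/224)*(-312) = -10803/28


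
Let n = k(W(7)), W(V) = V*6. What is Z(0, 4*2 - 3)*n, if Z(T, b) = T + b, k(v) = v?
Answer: 210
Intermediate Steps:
W(V) = 6*V
n = 42 (n = 6*7 = 42)
Z(0, 4*2 - 3)*n = (0 + (4*2 - 3))*42 = (0 + (8 - 3))*42 = (0 + 5)*42 = 5*42 = 210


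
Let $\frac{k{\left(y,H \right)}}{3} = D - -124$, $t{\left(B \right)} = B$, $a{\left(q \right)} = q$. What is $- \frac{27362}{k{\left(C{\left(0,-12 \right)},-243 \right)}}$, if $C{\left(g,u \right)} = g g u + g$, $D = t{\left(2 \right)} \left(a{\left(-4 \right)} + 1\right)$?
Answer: $- \frac{13681}{177} \approx -77.294$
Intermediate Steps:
$D = -6$ ($D = 2 \left(-4 + 1\right) = 2 \left(-3\right) = -6$)
$C{\left(g,u \right)} = g + u g^{2}$ ($C{\left(g,u \right)} = u g^{2} + g = g + u g^{2}$)
$k{\left(y,H \right)} = 354$ ($k{\left(y,H \right)} = 3 \left(-6 - -124\right) = 3 \left(-6 + 124\right) = 3 \cdot 118 = 354$)
$- \frac{27362}{k{\left(C{\left(0,-12 \right)},-243 \right)}} = - \frac{27362}{354} = \left(-27362\right) \frac{1}{354} = - \frac{13681}{177}$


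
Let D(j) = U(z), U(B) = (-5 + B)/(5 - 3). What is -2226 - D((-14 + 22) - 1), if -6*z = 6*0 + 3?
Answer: -8893/4 ≈ -2223.3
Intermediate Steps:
z = -½ (z = -(6*0 + 3)/6 = -(0 + 3)/6 = -⅙*3 = -½ ≈ -0.50000)
U(B) = -5/2 + B/2 (U(B) = (-5 + B)/2 = (-5 + B)*(½) = -5/2 + B/2)
D(j) = -11/4 (D(j) = -5/2 + (½)*(-½) = -5/2 - ¼ = -11/4)
-2226 - D((-14 + 22) - 1) = -2226 - 1*(-11/4) = -2226 + 11/4 = -8893/4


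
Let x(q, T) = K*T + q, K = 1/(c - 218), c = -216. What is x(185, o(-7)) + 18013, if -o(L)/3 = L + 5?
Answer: 3948963/217 ≈ 18198.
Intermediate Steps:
o(L) = -15 - 3*L (o(L) = -3*(L + 5) = -3*(5 + L) = -15 - 3*L)
K = -1/434 (K = 1/(-216 - 218) = 1/(-434) = -1/434 ≈ -0.0023041)
x(q, T) = q - T/434 (x(q, T) = -T/434 + q = q - T/434)
x(185, o(-7)) + 18013 = (185 - (-15 - 3*(-7))/434) + 18013 = (185 - (-15 + 21)/434) + 18013 = (185 - 1/434*6) + 18013 = (185 - 3/217) + 18013 = 40142/217 + 18013 = 3948963/217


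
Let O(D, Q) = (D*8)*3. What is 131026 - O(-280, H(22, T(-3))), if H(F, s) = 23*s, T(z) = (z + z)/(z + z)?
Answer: 137746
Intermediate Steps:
T(z) = 1 (T(z) = (2*z)/((2*z)) = (2*z)*(1/(2*z)) = 1)
O(D, Q) = 24*D (O(D, Q) = (8*D)*3 = 24*D)
131026 - O(-280, H(22, T(-3))) = 131026 - 24*(-280) = 131026 - 1*(-6720) = 131026 + 6720 = 137746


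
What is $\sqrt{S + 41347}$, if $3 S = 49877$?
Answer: $\frac{\sqrt{521754}}{3} \approx 240.78$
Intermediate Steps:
$S = \frac{49877}{3}$ ($S = \frac{1}{3} \cdot 49877 = \frac{49877}{3} \approx 16626.0$)
$\sqrt{S + 41347} = \sqrt{\frac{49877}{3} + 41347} = \sqrt{\frac{173918}{3}} = \frac{\sqrt{521754}}{3}$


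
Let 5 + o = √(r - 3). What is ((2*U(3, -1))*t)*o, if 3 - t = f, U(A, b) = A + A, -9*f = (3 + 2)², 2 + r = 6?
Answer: -832/3 ≈ -277.33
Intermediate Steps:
r = 4 (r = -2 + 6 = 4)
f = -25/9 (f = -(3 + 2)²/9 = -⅑*5² = -⅑*25 = -25/9 ≈ -2.7778)
U(A, b) = 2*A
t = 52/9 (t = 3 - 1*(-25/9) = 3 + 25/9 = 52/9 ≈ 5.7778)
o = -4 (o = -5 + √(4 - 3) = -5 + √1 = -5 + 1 = -4)
((2*U(3, -1))*t)*o = ((2*(2*3))*(52/9))*(-4) = ((2*6)*(52/9))*(-4) = (12*(52/9))*(-4) = (208/3)*(-4) = -832/3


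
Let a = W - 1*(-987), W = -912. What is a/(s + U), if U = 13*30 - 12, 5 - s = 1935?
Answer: -75/1552 ≈ -0.048325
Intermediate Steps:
s = -1930 (s = 5 - 1*1935 = 5 - 1935 = -1930)
U = 378 (U = 390 - 12 = 378)
a = 75 (a = -912 - 1*(-987) = -912 + 987 = 75)
a/(s + U) = 75/(-1930 + 378) = 75/(-1552) = 75*(-1/1552) = -75/1552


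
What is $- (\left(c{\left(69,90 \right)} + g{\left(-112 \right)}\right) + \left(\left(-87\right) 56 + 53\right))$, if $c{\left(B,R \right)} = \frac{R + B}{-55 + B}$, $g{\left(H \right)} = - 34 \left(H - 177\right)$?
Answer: $- \frac{70257}{14} \approx -5018.4$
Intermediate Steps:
$g{\left(H \right)} = 6018 - 34 H$ ($g{\left(H \right)} = - 34 \left(-177 + H\right) = 6018 - 34 H$)
$c{\left(B,R \right)} = \frac{B + R}{-55 + B}$
$- (\left(c{\left(69,90 \right)} + g{\left(-112 \right)}\right) + \left(\left(-87\right) 56 + 53\right)) = - (\left(\frac{69 + 90}{-55 + 69} + \left(6018 - -3808\right)\right) + \left(\left(-87\right) 56 + 53\right)) = - (\left(\frac{1}{14} \cdot 159 + \left(6018 + 3808\right)\right) + \left(-4872 + 53\right)) = - (\left(\frac{1}{14} \cdot 159 + 9826\right) - 4819) = - (\left(\frac{159}{14} + 9826\right) - 4819) = - (\frac{137723}{14} - 4819) = \left(-1\right) \frac{70257}{14} = - \frac{70257}{14}$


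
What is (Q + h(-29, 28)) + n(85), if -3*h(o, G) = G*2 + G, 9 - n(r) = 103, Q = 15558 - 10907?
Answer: 4529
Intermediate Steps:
Q = 4651
n(r) = -94 (n(r) = 9 - 1*103 = 9 - 103 = -94)
h(o, G) = -G (h(o, G) = -(G*2 + G)/3 = -(2*G + G)/3 = -G)
(Q + h(-29, 28)) + n(85) = (4651 - 1*28) - 94 = (4651 - 28) - 94 = 4623 - 94 = 4529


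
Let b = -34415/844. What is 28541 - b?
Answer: 24123019/844 ≈ 28582.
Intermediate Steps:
b = -34415/844 (b = -34415*1/844 = -34415/844 ≈ -40.776)
28541 - b = 28541 - 1*(-34415/844) = 28541 + 34415/844 = 24123019/844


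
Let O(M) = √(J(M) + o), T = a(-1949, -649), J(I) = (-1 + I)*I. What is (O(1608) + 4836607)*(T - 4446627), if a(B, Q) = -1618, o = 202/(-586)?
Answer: -21514412904715 - 4448245*√221838593951/293 ≈ -2.1522e+13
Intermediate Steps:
J(I) = I*(-1 + I)
o = -101/293 (o = 202*(-1/586) = -101/293 ≈ -0.34471)
T = -1618
O(M) = √(-101/293 + M*(-1 + M)) (O(M) = √(M*(-1 + M) - 101/293) = √(-101/293 + M*(-1 + M)))
(O(1608) + 4836607)*(T - 4446627) = (√293*√(-101 + 293*1608*(-1 + 1608))/293 + 4836607)*(-1618 - 4446627) = (√293*√(-101 + 293*1608*1607)/293 + 4836607)*(-4448245) = (√293*√(-101 + 757128408)/293 + 4836607)*(-4448245) = (√293*√757128307/293 + 4836607)*(-4448245) = (√221838593951/293 + 4836607)*(-4448245) = (4836607 + √221838593951/293)*(-4448245) = -21514412904715 - 4448245*√221838593951/293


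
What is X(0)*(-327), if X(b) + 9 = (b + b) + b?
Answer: 2943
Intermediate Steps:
X(b) = -9 + 3*b (X(b) = -9 + ((b + b) + b) = -9 + (2*b + b) = -9 + 3*b)
X(0)*(-327) = (-9 + 3*0)*(-327) = (-9 + 0)*(-327) = -9*(-327) = 2943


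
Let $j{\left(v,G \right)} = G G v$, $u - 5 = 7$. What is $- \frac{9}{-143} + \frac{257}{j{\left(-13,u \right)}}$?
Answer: $- \frac{1531}{20592} \approx -0.074349$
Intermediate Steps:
$u = 12$ ($u = 5 + 7 = 12$)
$j{\left(v,G \right)} = v G^{2}$ ($j{\left(v,G \right)} = G^{2} v = v G^{2}$)
$- \frac{9}{-143} + \frac{257}{j{\left(-13,u \right)}} = - \frac{9}{-143} + \frac{257}{\left(-13\right) 12^{2}} = \left(-9\right) \left(- \frac{1}{143}\right) + \frac{257}{\left(-13\right) 144} = \frac{9}{143} + \frac{257}{-1872} = \frac{9}{143} + 257 \left(- \frac{1}{1872}\right) = \frac{9}{143} - \frac{257}{1872} = - \frac{1531}{20592}$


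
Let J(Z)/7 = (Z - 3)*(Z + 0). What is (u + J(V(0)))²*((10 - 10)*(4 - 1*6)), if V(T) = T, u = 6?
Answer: 0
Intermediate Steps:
J(Z) = 7*Z*(-3 + Z) (J(Z) = 7*((Z - 3)*(Z + 0)) = 7*((-3 + Z)*Z) = 7*(Z*(-3 + Z)) = 7*Z*(-3 + Z))
(u + J(V(0)))²*((10 - 10)*(4 - 1*6)) = (6 + 7*0*(-3 + 0))²*((10 - 10)*(4 - 1*6)) = (6 + 7*0*(-3))²*(0*(4 - 6)) = (6 + 0)²*(0*(-2)) = 6²*0 = 36*0 = 0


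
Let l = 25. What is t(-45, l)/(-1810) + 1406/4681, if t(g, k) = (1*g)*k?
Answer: 1562197/1694522 ≈ 0.92191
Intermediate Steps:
t(g, k) = g*k
t(-45, l)/(-1810) + 1406/4681 = -45*25/(-1810) + 1406/4681 = -1125*(-1/1810) + 1406*(1/4681) = 225/362 + 1406/4681 = 1562197/1694522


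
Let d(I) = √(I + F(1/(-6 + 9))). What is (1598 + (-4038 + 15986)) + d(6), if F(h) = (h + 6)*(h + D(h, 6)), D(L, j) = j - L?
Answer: 13546 + 2*√11 ≈ 13553.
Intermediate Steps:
F(h) = 36 + 6*h (F(h) = (h + 6)*(h + (6 - h)) = (6 + h)*6 = 36 + 6*h)
d(I) = √(38 + I) (d(I) = √(I + (36 + 6/(-6 + 9))) = √(I + (36 + 6/3)) = √(I + (36 + 6*(⅓))) = √(I + (36 + 2)) = √(I + 38) = √(38 + I))
(1598 + (-4038 + 15986)) + d(6) = (1598 + (-4038 + 15986)) + √(38 + 6) = (1598 + 11948) + √44 = 13546 + 2*√11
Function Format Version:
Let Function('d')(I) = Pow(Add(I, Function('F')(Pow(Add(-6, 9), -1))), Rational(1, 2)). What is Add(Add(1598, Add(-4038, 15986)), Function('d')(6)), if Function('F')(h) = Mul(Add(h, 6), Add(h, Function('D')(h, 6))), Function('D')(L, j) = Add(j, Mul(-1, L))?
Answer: Add(13546, Mul(2, Pow(11, Rational(1, 2)))) ≈ 13553.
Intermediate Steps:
Function('F')(h) = Add(36, Mul(6, h)) (Function('F')(h) = Mul(Add(h, 6), Add(h, Add(6, Mul(-1, h)))) = Mul(Add(6, h), 6) = Add(36, Mul(6, h)))
Function('d')(I) = Pow(Add(38, I), Rational(1, 2)) (Function('d')(I) = Pow(Add(I, Add(36, Mul(6, Pow(Add(-6, 9), -1)))), Rational(1, 2)) = Pow(Add(I, Add(36, Mul(6, Pow(3, -1)))), Rational(1, 2)) = Pow(Add(I, Add(36, Mul(6, Rational(1, 3)))), Rational(1, 2)) = Pow(Add(I, Add(36, 2)), Rational(1, 2)) = Pow(Add(I, 38), Rational(1, 2)) = Pow(Add(38, I), Rational(1, 2)))
Add(Add(1598, Add(-4038, 15986)), Function('d')(6)) = Add(Add(1598, Add(-4038, 15986)), Pow(Add(38, 6), Rational(1, 2))) = Add(Add(1598, 11948), Pow(44, Rational(1, 2))) = Add(13546, Mul(2, Pow(11, Rational(1, 2))))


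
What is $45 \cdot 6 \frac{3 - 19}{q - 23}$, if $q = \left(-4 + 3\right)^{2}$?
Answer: $\frac{2160}{11} \approx 196.36$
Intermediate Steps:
$q = 1$ ($q = \left(-1\right)^{2} = 1$)
$45 \cdot 6 \frac{3 - 19}{q - 23} = 45 \cdot 6 \frac{3 - 19}{1 - 23} = 270 \left(- \frac{16}{-22}\right) = 270 \left(\left(-16\right) \left(- \frac{1}{22}\right)\right) = 270 \cdot \frac{8}{11} = \frac{2160}{11}$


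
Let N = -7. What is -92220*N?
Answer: 645540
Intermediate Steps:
-92220*N = -92220*(-7) = 645540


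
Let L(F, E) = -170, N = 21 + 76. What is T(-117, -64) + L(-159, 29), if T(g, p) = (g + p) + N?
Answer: -254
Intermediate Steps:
N = 97
T(g, p) = 97 + g + p (T(g, p) = (g + p) + 97 = 97 + g + p)
T(-117, -64) + L(-159, 29) = (97 - 117 - 64) - 170 = -84 - 170 = -254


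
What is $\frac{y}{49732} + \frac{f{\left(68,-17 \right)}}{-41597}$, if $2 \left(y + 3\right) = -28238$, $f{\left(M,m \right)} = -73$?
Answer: $- \frac{291901199}{1034351002} \approx -0.28221$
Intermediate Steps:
$y = -14122$ ($y = -3 + \frac{1}{2} \left(-28238\right) = -3 - 14119 = -14122$)
$\frac{y}{49732} + \frac{f{\left(68,-17 \right)}}{-41597} = - \frac{14122}{49732} - \frac{73}{-41597} = \left(-14122\right) \frac{1}{49732} - - \frac{73}{41597} = - \frac{7061}{24866} + \frac{73}{41597} = - \frac{291901199}{1034351002}$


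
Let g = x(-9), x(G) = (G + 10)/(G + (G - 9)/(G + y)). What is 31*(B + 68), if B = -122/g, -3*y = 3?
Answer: 146692/5 ≈ 29338.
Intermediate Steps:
y = -1 (y = -⅓*3 = -1)
x(G) = (10 + G)/(G + (-9 + G)/(-1 + G)) (x(G) = (G + 10)/(G + (G - 9)/(G - 1)) = (10 + G)/(G + (-9 + G)/(-1 + G)))
g = -5/36 (g = (-10 + (-9)² + 9*(-9))/(-9 + (-9)²) = (-10 + 81 - 81)/(-9 + 81) = -10/72 = (1/72)*(-10) = -5/36 ≈ -0.13889)
B = 4392/5 (B = -122/(-5/36) = -122*(-36/5) = 4392/5 ≈ 878.40)
31*(B + 68) = 31*(4392/5 + 68) = 31*(4732/5) = 146692/5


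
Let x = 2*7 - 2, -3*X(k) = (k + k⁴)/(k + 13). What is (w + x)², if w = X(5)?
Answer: ⅑ ≈ 0.11111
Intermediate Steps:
X(k) = -(k + k⁴)/(3*(13 + k)) (X(k) = -(k + k⁴)/(3*(k + 13)) = -(k + k⁴)/(3*(13 + k)))
x = 12 (x = 14 - 2 = 12)
w = -35/3 (w = (-1*5 - 1*5⁴)/(39 + 3*5) = (-5 - 1*625)/(39 + 15) = (-5 - 625)/54 = (1/54)*(-630) = -35/3 ≈ -11.667)
(w + x)² = (-35/3 + 12)² = (⅓)² = ⅑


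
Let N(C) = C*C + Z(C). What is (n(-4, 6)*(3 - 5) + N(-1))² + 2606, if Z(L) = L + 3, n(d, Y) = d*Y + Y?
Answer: 4127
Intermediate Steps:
n(d, Y) = Y + Y*d (n(d, Y) = Y*d + Y = Y + Y*d)
Z(L) = 3 + L
N(C) = 3 + C + C² (N(C) = C*C + (3 + C) = C² + (3 + C) = 3 + C + C²)
(n(-4, 6)*(3 - 5) + N(-1))² + 2606 = ((6*(1 - 4))*(3 - 5) + (3 - 1 + (-1)²))² + 2606 = ((6*(-3))*(-2) + (3 - 1 + 1))² + 2606 = (-18*(-2) + 3)² + 2606 = (36 + 3)² + 2606 = 39² + 2606 = 1521 + 2606 = 4127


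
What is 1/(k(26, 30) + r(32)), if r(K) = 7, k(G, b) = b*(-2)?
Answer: -1/53 ≈ -0.018868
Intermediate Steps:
k(G, b) = -2*b
1/(k(26, 30) + r(32)) = 1/(-2*30 + 7) = 1/(-60 + 7) = 1/(-53) = -1/53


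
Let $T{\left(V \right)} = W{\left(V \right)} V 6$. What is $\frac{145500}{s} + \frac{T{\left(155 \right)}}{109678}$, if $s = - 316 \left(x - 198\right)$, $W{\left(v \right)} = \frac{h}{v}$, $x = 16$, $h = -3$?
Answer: $\frac{1994639223}{788475142} \approx 2.5297$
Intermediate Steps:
$W{\left(v \right)} = - \frac{3}{v}$
$T{\left(V \right)} = -18$ ($T{\left(V \right)} = - \frac{3}{V} V 6 = \left(-3\right) 6 = -18$)
$s = 57512$ ($s = - 316 \left(16 - 198\right) = \left(-316\right) \left(-182\right) = 57512$)
$\frac{145500}{s} + \frac{T{\left(155 \right)}}{109678} = \frac{145500}{57512} - \frac{18}{109678} = 145500 \cdot \frac{1}{57512} - \frac{9}{54839} = \frac{36375}{14378} - \frac{9}{54839} = \frac{1994639223}{788475142}$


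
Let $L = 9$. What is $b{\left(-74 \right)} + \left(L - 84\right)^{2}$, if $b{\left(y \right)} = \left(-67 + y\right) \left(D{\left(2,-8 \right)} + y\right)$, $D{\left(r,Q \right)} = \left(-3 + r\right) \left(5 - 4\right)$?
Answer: $16200$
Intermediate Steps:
$D{\left(r,Q \right)} = -3 + r$ ($D{\left(r,Q \right)} = \left(-3 + r\right) 1 = -3 + r$)
$b{\left(y \right)} = \left(-1 + y\right) \left(-67 + y\right)$ ($b{\left(y \right)} = \left(-67 + y\right) \left(\left(-3 + 2\right) + y\right) = \left(-67 + y\right) \left(-1 + y\right) = \left(-1 + y\right) \left(-67 + y\right)$)
$b{\left(-74 \right)} + \left(L - 84\right)^{2} = \left(67 + \left(-74\right)^{2} - -5032\right) + \left(9 - 84\right)^{2} = \left(67 + 5476 + 5032\right) + \left(-75\right)^{2} = 10575 + 5625 = 16200$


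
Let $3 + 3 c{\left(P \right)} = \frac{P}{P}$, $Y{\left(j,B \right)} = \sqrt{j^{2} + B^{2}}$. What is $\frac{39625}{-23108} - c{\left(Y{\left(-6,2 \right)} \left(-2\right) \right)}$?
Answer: $- \frac{72659}{69324} \approx -1.0481$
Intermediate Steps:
$Y{\left(j,B \right)} = \sqrt{B^{2} + j^{2}}$
$c{\left(P \right)} = - \frac{2}{3}$ ($c{\left(P \right)} = -1 + \frac{P \frac{1}{P}}{3} = -1 + \frac{1}{3} \cdot 1 = -1 + \frac{1}{3} = - \frac{2}{3}$)
$\frac{39625}{-23108} - c{\left(Y{\left(-6,2 \right)} \left(-2\right) \right)} = \frac{39625}{-23108} - - \frac{2}{3} = 39625 \left(- \frac{1}{23108}\right) + \frac{2}{3} = - \frac{39625}{23108} + \frac{2}{3} = - \frac{72659}{69324}$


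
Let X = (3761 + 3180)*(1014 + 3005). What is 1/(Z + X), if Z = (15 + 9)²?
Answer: 1/27896455 ≈ 3.5847e-8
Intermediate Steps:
Z = 576 (Z = 24² = 576)
X = 27895879 (X = 6941*4019 = 27895879)
1/(Z + X) = 1/(576 + 27895879) = 1/27896455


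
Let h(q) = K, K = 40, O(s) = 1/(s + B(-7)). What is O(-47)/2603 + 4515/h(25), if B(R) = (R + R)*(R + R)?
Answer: 350225849/3102776 ≈ 112.88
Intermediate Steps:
B(R) = 4*R² (B(R) = (2*R)*(2*R) = 4*R²)
O(s) = 1/(196 + s) (O(s) = 1/(s + 4*(-7)²) = 1/(s + 4*49) = 1/(s + 196) = 1/(196 + s))
h(q) = 40
O(-47)/2603 + 4515/h(25) = 1/((196 - 47)*2603) + 4515/40 = (1/2603)/149 + 4515*(1/40) = (1/149)*(1/2603) + 903/8 = 1/387847 + 903/8 = 350225849/3102776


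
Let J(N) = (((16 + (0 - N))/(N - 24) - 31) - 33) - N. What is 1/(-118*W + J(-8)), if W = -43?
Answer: 4/20069 ≈ 0.00019931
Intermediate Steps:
J(N) = -64 - N + (16 - N)/(-24 + N) (J(N) = (((16 - N)/(-24 + N) - 31) - 33) - N = ((-31 + (16 - N)/(-24 + N)) - 33) - N = (-64 + (16 - N)/(-24 + N)) - N = -64 - N + (16 - N)/(-24 + N))
1/(-118*W + J(-8)) = 1/(-118*(-43) + (1552 - 1*(-8)² - 41*(-8))/(-24 - 8)) = 1/(5074 + (1552 - 1*64 + 328)/(-32)) = 1/(5074 - (1552 - 64 + 328)/32) = 1/(5074 - 1/32*1816) = 1/(5074 - 227/4) = 1/(20069/4) = 4/20069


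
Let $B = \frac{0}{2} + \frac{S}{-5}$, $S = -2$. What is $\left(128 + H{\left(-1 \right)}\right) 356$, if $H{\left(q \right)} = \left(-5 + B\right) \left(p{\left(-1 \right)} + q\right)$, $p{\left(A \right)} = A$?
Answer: $\frac{244216}{5} \approx 48843.0$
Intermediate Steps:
$B = \frac{2}{5}$ ($B = \frac{0}{2} - \frac{2}{-5} = 0 \cdot \frac{1}{2} - - \frac{2}{5} = 0 + \frac{2}{5} = \frac{2}{5} \approx 0.4$)
$H{\left(q \right)} = \frac{23}{5} - \frac{23 q}{5}$ ($H{\left(q \right)} = \left(-5 + \frac{2}{5}\right) \left(-1 + q\right) = - \frac{23 \left(-1 + q\right)}{5} = \frac{23}{5} - \frac{23 q}{5}$)
$\left(128 + H{\left(-1 \right)}\right) 356 = \left(128 + \left(\frac{23}{5} - - \frac{23}{5}\right)\right) 356 = \left(128 + \left(\frac{23}{5} + \frac{23}{5}\right)\right) 356 = \left(128 + \frac{46}{5}\right) 356 = \frac{686}{5} \cdot 356 = \frac{244216}{5}$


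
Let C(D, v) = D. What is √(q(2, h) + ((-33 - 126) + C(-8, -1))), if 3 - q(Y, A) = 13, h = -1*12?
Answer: I*√177 ≈ 13.304*I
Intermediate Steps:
h = -12
q(Y, A) = -10 (q(Y, A) = 3 - 1*13 = 3 - 13 = -10)
√(q(2, h) + ((-33 - 126) + C(-8, -1))) = √(-10 + ((-33 - 126) - 8)) = √(-10 + (-159 - 8)) = √(-10 - 167) = √(-177) = I*√177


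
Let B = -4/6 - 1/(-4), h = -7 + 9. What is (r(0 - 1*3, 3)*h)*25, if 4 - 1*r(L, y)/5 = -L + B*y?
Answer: 1125/2 ≈ 562.50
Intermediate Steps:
h = 2
B = -5/12 (B = -4*1/6 - 1*(-1/4) = -2/3 + 1/4 = -5/12 ≈ -0.41667)
r(L, y) = 20 + 5*L + 25*y/12 (r(L, y) = 20 - 5*(-L - 5*y/12) = 20 + (5*L + 25*y/12) = 20 + 5*L + 25*y/12)
(r(0 - 1*3, 3)*h)*25 = ((20 + 5*(0 - 1*3) + (25/12)*3)*2)*25 = ((20 + 5*(0 - 3) + 25/4)*2)*25 = ((20 + 5*(-3) + 25/4)*2)*25 = ((20 - 15 + 25/4)*2)*25 = ((45/4)*2)*25 = (45/2)*25 = 1125/2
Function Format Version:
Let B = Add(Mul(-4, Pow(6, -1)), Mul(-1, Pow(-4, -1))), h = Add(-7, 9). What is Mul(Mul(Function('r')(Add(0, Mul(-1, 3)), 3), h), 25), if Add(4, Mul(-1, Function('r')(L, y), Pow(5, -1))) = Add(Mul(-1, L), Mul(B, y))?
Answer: Rational(1125, 2) ≈ 562.50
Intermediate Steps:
h = 2
B = Rational(-5, 12) (B = Add(Mul(-4, Rational(1, 6)), Mul(-1, Rational(-1, 4))) = Add(Rational(-2, 3), Rational(1, 4)) = Rational(-5, 12) ≈ -0.41667)
Function('r')(L, y) = Add(20, Mul(5, L), Mul(Rational(25, 12), y)) (Function('r')(L, y) = Add(20, Mul(-5, Add(Mul(-1, L), Mul(Rational(-5, 12), y)))) = Add(20, Add(Mul(5, L), Mul(Rational(25, 12), y))) = Add(20, Mul(5, L), Mul(Rational(25, 12), y)))
Mul(Mul(Function('r')(Add(0, Mul(-1, 3)), 3), h), 25) = Mul(Mul(Add(20, Mul(5, Add(0, Mul(-1, 3))), Mul(Rational(25, 12), 3)), 2), 25) = Mul(Mul(Add(20, Mul(5, Add(0, -3)), Rational(25, 4)), 2), 25) = Mul(Mul(Add(20, Mul(5, -3), Rational(25, 4)), 2), 25) = Mul(Mul(Add(20, -15, Rational(25, 4)), 2), 25) = Mul(Mul(Rational(45, 4), 2), 25) = Mul(Rational(45, 2), 25) = Rational(1125, 2)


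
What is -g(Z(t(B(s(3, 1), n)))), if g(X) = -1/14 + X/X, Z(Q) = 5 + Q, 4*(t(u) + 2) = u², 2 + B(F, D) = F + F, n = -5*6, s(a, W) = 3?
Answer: -13/14 ≈ -0.92857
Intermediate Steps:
n = -30
B(F, D) = -2 + 2*F (B(F, D) = -2 + (F + F) = -2 + 2*F)
t(u) = -2 + u²/4
g(X) = 13/14 (g(X) = -1*1/14 + 1 = -1/14 + 1 = 13/14)
-g(Z(t(B(s(3, 1), n)))) = -1*13/14 = -13/14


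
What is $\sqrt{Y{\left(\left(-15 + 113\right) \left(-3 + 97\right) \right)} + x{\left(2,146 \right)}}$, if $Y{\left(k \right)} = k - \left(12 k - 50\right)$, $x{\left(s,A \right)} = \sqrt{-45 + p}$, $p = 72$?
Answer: $\sqrt{-101282 + 3 \sqrt{3}} \approx 318.24 i$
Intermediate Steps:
$x{\left(s,A \right)} = 3 \sqrt{3}$ ($x{\left(s,A \right)} = \sqrt{-45 + 72} = \sqrt{27} = 3 \sqrt{3}$)
$Y{\left(k \right)} = 50 - 11 k$ ($Y{\left(k \right)} = k - \left(-50 + 12 k\right) = 50 - 11 k$)
$\sqrt{Y{\left(\left(-15 + 113\right) \left(-3 + 97\right) \right)} + x{\left(2,146 \right)}} = \sqrt{\left(50 - 11 \left(-15 + 113\right) \left(-3 + 97\right)\right) + 3 \sqrt{3}} = \sqrt{\left(50 - 11 \cdot 98 \cdot 94\right) + 3 \sqrt{3}} = \sqrt{\left(50 - 101332\right) + 3 \sqrt{3}} = \sqrt{-101282 + 3 \sqrt{3}}$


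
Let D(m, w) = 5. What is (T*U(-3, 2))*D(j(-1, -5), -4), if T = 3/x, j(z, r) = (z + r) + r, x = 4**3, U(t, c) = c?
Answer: 15/32 ≈ 0.46875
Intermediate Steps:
x = 64
j(z, r) = z + 2*r (j(z, r) = (r + z) + r = z + 2*r)
T = 3/64 ≈ 0.046875
(T*U(-3, 2))*D(j(-1, -5), -4) = ((3/64)*2)*5 = (3/32)*5 = 15/32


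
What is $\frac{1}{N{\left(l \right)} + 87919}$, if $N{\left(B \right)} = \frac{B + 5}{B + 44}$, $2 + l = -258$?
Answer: $\frac{72}{6330253} \approx 1.1374 \cdot 10^{-5}$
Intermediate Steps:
$l = -260$ ($l = -2 - 258 = -260$)
$N{\left(B \right)} = \frac{5 + B}{44 + B}$
$\frac{1}{N{\left(l \right)} + 87919} = \frac{1}{\frac{5 - 260}{44 - 260} + 87919} = \frac{1}{\frac{1}{-216} \left(-255\right) + 87919} = \frac{1}{\left(- \frac{1}{216}\right) \left(-255\right) + 87919} = \frac{1}{\frac{85}{72} + 87919} = \frac{1}{\frac{6330253}{72}} = \frac{72}{6330253}$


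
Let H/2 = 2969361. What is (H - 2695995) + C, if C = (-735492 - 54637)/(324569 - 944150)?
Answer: 2009132827516/619581 ≈ 3.2427e+6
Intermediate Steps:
C = 790129/619581 (C = -790129/(-619581) = -790129*(-1/619581) = 790129/619581 ≈ 1.2753)
H = 5938722 (H = 2*2969361 = 5938722)
(H - 2695995) + C = (5938722 - 2695995) + 790129/619581 = 3242727 + 790129/619581 = 2009132827516/619581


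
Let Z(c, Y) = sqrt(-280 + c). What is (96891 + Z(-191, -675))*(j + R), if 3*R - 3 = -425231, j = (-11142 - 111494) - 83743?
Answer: -33729856405 - 1044365*I*sqrt(471)/3 ≈ -3.373e+10 - 7.5551e+6*I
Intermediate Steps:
j = -206379 (j = -122636 - 83743 = -206379)
R = -425228/3 (R = 1 + (1/3)*(-425231) = 1 - 425231/3 = -425228/3 ≈ -1.4174e+5)
(96891 + Z(-191, -675))*(j + R) = (96891 + sqrt(-280 - 191))*(-206379 - 425228/3) = (96891 + sqrt(-471))*(-1044365/3) = (96891 + I*sqrt(471))*(-1044365/3) = -33729856405 - 1044365*I*sqrt(471)/3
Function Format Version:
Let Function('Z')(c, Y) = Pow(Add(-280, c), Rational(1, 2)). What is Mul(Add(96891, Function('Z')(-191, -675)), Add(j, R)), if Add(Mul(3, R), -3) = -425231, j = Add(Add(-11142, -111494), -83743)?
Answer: Add(-33729856405, Mul(Rational(-1044365, 3), I, Pow(471, Rational(1, 2)))) ≈ Add(-3.3730e+10, Mul(-7.5551e+6, I))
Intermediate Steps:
j = -206379 (j = Add(-122636, -83743) = -206379)
R = Rational(-425228, 3) (R = Add(1, Mul(Rational(1, 3), -425231)) = Add(1, Rational(-425231, 3)) = Rational(-425228, 3) ≈ -1.4174e+5)
Mul(Add(96891, Function('Z')(-191, -675)), Add(j, R)) = Mul(Add(96891, Pow(Add(-280, -191), Rational(1, 2))), Add(-206379, Rational(-425228, 3))) = Mul(Add(96891, Pow(-471, Rational(1, 2))), Rational(-1044365, 3)) = Mul(Add(96891, Mul(I, Pow(471, Rational(1, 2)))), Rational(-1044365, 3)) = Add(-33729856405, Mul(Rational(-1044365, 3), I, Pow(471, Rational(1, 2))))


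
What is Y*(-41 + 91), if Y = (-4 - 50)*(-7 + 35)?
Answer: -75600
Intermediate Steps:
Y = -1512 (Y = -54*28 = -1512)
Y*(-41 + 91) = -1512*(-41 + 91) = -1512*50 = -75600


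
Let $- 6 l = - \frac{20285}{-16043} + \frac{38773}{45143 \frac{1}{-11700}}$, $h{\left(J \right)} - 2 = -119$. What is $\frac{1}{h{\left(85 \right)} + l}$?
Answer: $\frac{620767842}{966926815421} \approx 0.000642$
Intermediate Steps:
$h{\left(J \right)} = -117$ ($h{\left(J \right)} = 2 - 119 = -117$)
$l = \frac{1039556652935}{620767842}$ ($l = - \frac{- \frac{20285}{-16043} + \frac{38773}{45143 \frac{1}{-11700}}}{6} = - \frac{\left(-20285\right) \left(- \frac{1}{16043}\right) + \frac{38773}{45143 \left(- \frac{1}{11700}\right)}}{6} = - \frac{\frac{20285}{16043} + \frac{38773}{- \frac{45143}{11700}}}{6} = - \frac{\frac{20285}{16043} + 38773 \left(- \frac{11700}{45143}\right)}{6} = - \frac{\frac{20285}{16043} - \frac{64806300}{6449}}{6} = \left(- \frac{1}{6}\right) \left(- \frac{1039556652935}{103461307}\right) = \frac{1039556652935}{620767842} \approx 1674.6$)
$\frac{1}{h{\left(85 \right)} + l} = \frac{1}{-117 + \frac{1039556652935}{620767842}} = \frac{1}{\frac{966926815421}{620767842}} = \frac{620767842}{966926815421}$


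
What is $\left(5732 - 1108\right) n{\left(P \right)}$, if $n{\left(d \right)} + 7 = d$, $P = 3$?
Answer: $-18496$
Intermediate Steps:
$n{\left(d \right)} = -7 + d$
$\left(5732 - 1108\right) n{\left(P \right)} = \left(5732 - 1108\right) \left(-7 + 3\right) = \left(5732 - 1108\right) \left(-4\right) = 4624 \left(-4\right) = -18496$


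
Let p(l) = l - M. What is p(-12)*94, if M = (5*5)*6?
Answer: -15228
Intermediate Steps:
M = 150 (M = 25*6 = 150)
p(l) = -150 + l (p(l) = l - 1*150 = l - 150 = -150 + l)
p(-12)*94 = (-150 - 12)*94 = -162*94 = -15228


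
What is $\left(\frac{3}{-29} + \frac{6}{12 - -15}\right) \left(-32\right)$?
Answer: $- \frac{992}{261} \approx -3.8008$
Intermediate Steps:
$\left(\frac{3}{-29} + \frac{6}{12 - -15}\right) \left(-32\right) = \left(3 \left(- \frac{1}{29}\right) + \frac{6}{12 + 15}\right) \left(-32\right) = \left(- \frac{3}{29} + \frac{6}{27}\right) \left(-32\right) = \left(- \frac{3}{29} + 6 \cdot \frac{1}{27}\right) \left(-32\right) = \left(- \frac{3}{29} + \frac{2}{9}\right) \left(-32\right) = \frac{31}{261} \left(-32\right) = - \frac{992}{261}$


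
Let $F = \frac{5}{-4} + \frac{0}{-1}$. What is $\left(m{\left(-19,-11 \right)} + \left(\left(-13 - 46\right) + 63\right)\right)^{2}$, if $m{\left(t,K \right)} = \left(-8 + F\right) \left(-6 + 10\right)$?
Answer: $1089$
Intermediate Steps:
$F = - \frac{5}{4}$ ($F = 5 \left(- \frac{1}{4}\right) + 0 \left(-1\right) = - \frac{5}{4} + 0 = - \frac{5}{4} \approx -1.25$)
$m{\left(t,K \right)} = -37$ ($m{\left(t,K \right)} = \left(-8 - \frac{5}{4}\right) \left(-6 + 10\right) = \left(- \frac{37}{4}\right) 4 = -37$)
$\left(m{\left(-19,-11 \right)} + \left(\left(-13 - 46\right) + 63\right)\right)^{2} = \left(-37 + \left(\left(-13 - 46\right) + 63\right)\right)^{2} = \left(-37 + \left(-59 + 63\right)\right)^{2} = \left(-37 + 4\right)^{2} = \left(-33\right)^{2} = 1089$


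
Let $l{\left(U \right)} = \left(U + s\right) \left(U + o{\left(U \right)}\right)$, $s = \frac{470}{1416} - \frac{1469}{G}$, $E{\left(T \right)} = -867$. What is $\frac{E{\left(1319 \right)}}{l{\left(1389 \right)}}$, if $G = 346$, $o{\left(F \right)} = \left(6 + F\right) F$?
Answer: $- \frac{520557}{1612551810955} \approx -3.2282 \cdot 10^{-7}$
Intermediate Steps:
$o{\left(F \right)} = F \left(6 + F\right)$
$s = - \frac{479371}{122484}$ ($s = \frac{470}{1416} - \frac{1469}{346} = 470 \cdot \frac{1}{1416} - \frac{1469}{346} = \frac{235}{708} - \frac{1469}{346} = - \frac{479371}{122484} \approx -3.9137$)
$l{\left(U \right)} = \left(- \frac{479371}{122484} + U\right) \left(U + U \left(6 + U\right)\right)$ ($l{\left(U \right)} = \left(U - \frac{479371}{122484}\right) \left(U + U \left(6 + U\right)\right) = \left(- \frac{479371}{122484} + U\right) \left(U + U \left(6 + U\right)\right)$)
$\frac{E{\left(1319 \right)}}{l{\left(1389 \right)}} = - \frac{867}{\frac{1}{122484} \cdot 1389 \left(-3355597 + 122484 \cdot 1389^{2} + 378017 \cdot 1389\right)} = - \frac{867}{\frac{1}{122484} \cdot 1389 \left(-3355597 + 122484 \cdot 1929321 + 525065613\right)} = - \frac{867}{\frac{1}{122484} \cdot 1389 \left(-3355597 + 236310953364 + 525065613\right)} = - \frac{867}{\frac{1}{122484} \cdot 1389 \cdot 236832663380} = - \frac{867}{\frac{27413380786235}{10207}} = \left(-867\right) \frac{10207}{27413380786235} = - \frac{520557}{1612551810955}$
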